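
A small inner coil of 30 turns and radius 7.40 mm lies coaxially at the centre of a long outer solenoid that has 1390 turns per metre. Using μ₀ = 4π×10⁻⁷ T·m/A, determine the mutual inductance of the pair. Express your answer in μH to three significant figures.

The outer solenoid produces a uniform field B₁ = μ₀n₁I₁ across the inner coil,
so the flux linkage is N₂Φ = N₂B₁A₂ = μ₀n₁N₂A₂·I₁, giving M = μ₀n₁N₂A₂.
A₂ = πr² = π(7.400×10^-3 m)² = 1.720×10^-4 m².
M = (4π×10⁻⁷)(1390)(30)(1.720×10^-4) = 9.0149×10^-6 H.

M ≈ 9.01 μH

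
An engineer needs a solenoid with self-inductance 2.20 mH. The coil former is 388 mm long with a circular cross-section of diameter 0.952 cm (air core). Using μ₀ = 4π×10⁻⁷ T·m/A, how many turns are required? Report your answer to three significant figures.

N ≈ 3090 turns

A = π(d/2)² = π(4.760×10^-3 m)² = 7.118×10^-5 m².
From L = μ₀N²A/ℓ, N = √(Lℓ / (μ₀A)).
N = √[(2.200×10^-3)(0.388) / ((4π×10⁻⁷)×7.118×10^-5)] = √(9.543×10^6) ≈ 3089.2.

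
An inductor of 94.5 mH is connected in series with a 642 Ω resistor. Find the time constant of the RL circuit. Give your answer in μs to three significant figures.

τ = L/R = (9.450×10^-2 H)/(642 Ω) = 1.472×10^-4 s.

τ ≈ 147 μs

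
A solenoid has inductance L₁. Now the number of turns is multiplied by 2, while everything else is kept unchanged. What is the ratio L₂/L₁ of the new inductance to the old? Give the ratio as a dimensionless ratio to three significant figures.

L₂/L₁ = 4.00

For a solenoid, L ∝ μᵣN²A/ℓ.
L₂/L₁ = (2)^2 = 4.00.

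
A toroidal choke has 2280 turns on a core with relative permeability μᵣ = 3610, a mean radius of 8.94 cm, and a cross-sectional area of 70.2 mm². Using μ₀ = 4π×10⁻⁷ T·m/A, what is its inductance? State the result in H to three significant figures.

L ≈ 2.95 H

For a thin toroid, L = μ₀μᵣN²A/(2πR).
L = (4π×10⁻⁷)(3610)(2280)²(7.020×10^-5) / (2π×8.940×10^-2 m) = 2.947 H.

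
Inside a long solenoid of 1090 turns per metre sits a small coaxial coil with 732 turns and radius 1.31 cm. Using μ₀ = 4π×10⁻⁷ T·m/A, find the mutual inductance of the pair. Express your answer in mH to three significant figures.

M ≈ 0.541 mH

The outer solenoid produces a uniform field B₁ = μ₀n₁I₁ across the inner coil,
so the flux linkage is N₂Φ = N₂B₁A₂ = μ₀n₁N₂A₂·I₁, giving M = μ₀n₁N₂A₂.
A₂ = πr² = π(1.310×10^-2 m)² = 5.391×10^-4 m².
M = (4π×10⁻⁷)(1090)(732)(5.391×10^-4) = 5.406×10^-4 H.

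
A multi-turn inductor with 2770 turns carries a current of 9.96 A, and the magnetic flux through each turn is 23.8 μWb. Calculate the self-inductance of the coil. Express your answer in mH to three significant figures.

L ≈ 6.62 mH

Self-inductance is defined by L = NΦ_B/I (flux linkage over current).
L = (2770)(2.380×10^-5 Wb)/(9.96 A) = 6.619×10^-3 H.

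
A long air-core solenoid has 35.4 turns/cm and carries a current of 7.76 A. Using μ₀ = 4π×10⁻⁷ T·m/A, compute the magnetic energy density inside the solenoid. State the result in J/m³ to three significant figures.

u ≈ 474 J/m³

B = μ₀nI = (4π×10⁻⁷)(3.540×10^3)(7.76) = 3.452×10^-2 T.
u = B²/(2μ₀) = (3.452×10^-2)²/(2×4π×10⁻⁷) = 474.1 J/m³.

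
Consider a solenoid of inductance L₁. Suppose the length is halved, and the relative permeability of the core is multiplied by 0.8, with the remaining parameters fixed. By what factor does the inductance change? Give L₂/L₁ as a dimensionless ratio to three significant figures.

L₂/L₁ = 1.60

For a solenoid, L ∝ μᵣN²A/ℓ.
L₂/L₁ = (0.5)^-1 × (0.8) = 1.60.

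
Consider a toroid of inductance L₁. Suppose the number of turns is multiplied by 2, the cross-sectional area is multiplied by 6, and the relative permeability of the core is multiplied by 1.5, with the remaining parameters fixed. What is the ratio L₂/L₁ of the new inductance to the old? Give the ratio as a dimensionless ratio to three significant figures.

For a toroid, L ∝ μᵣN²A/R.
L₂/L₁ = (2)^2 × (6) × (1.5) = 36.0.

L₂/L₁ = 36.0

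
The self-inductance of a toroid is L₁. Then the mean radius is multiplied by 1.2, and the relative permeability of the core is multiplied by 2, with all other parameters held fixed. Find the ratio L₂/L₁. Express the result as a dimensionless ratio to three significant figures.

For a toroid, L ∝ μᵣN²A/R.
L₂/L₁ = (1.2)^-1 × (2) = 1.67.

L₂/L₁ = 1.67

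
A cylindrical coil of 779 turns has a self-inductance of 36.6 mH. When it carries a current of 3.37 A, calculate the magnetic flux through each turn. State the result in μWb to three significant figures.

From L = NΦ_B/I, the flux per turn is Φ_B = LI/N.
Φ_B = (3.660×10^-2 H)(3.37 A)/779 = 1.583×10^-4 Wb.

Φ_B ≈ 158 μWb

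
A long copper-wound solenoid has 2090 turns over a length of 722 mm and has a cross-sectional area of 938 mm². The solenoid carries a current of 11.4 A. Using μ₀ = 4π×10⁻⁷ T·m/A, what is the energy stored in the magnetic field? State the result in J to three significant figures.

U ≈ 0.463 J

A = 938 mm² = 9.380×10^-4 m².
L = μ₀N²A/ℓ = (4π×10⁻⁷)(2090)²(9.380×10^-4)/(0.722) = 7.131×10^-3 H.
U = ½LI² = ½(7.131×10^-3)(11.4)² = 0.4634 J.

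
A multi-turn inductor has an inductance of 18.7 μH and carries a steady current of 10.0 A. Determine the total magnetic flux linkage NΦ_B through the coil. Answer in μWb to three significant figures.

From L = NΦ_B/I, the flux linkage is NΦ_B = LI.
NΦ_B = (1.870×10^-5 H)(10.0 A) = 1.870×10^-4 Wb.

NΦ_B ≈ 187 μWb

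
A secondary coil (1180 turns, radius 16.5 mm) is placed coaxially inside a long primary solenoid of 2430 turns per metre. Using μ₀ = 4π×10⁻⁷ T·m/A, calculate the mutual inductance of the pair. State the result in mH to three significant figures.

M ≈ 3.08 mH

The outer solenoid produces a uniform field B₁ = μ₀n₁I₁ across the inner coil,
so the flux linkage is N₂Φ = N₂B₁A₂ = μ₀n₁N₂A₂·I₁, giving M = μ₀n₁N₂A₂.
A₂ = πr² = π(1.650×10^-2 m)² = 8.553×10^-4 m².
M = (4π×10⁻⁷)(2430)(1180)(8.553×10^-4) = 3.082×10^-3 H.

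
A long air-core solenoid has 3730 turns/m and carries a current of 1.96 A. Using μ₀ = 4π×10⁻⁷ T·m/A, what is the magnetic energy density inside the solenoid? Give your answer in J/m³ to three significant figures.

u ≈ 33.6 J/m³

B = μ₀nI = (4π×10⁻⁷)(3.730×10^3)(1.96) = 9.187×10^-3 T.
u = B²/(2μ₀) = (9.187×10^-3)²/(2×4π×10⁻⁷) = 33.58 J/m³.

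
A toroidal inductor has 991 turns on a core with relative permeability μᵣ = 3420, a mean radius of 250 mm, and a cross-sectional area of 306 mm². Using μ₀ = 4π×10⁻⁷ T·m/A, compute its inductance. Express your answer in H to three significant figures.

L ≈ 0.822 H

For a thin toroid, L = μ₀μᵣN²A/(2πR).
L = (4π×10⁻⁷)(3420)(991)²(3.060×10^-4) / (2π×0.25 m) = 0.8222 H.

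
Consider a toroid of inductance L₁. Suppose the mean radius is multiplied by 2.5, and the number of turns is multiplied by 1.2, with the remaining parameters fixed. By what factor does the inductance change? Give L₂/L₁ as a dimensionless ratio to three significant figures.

For a toroid, L ∝ μᵣN²A/R.
L₂/L₁ = (2.5)^-1 × (1.2)^2 = 0.576.

L₂/L₁ = 0.576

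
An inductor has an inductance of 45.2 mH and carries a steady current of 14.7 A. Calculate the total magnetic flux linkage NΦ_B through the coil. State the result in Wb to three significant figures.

From L = NΦ_B/I, the flux linkage is NΦ_B = LI.
NΦ_B = (4.520×10^-2 H)(14.7 A) = 0.6644 Wb.

NΦ_B ≈ 0.664 Wb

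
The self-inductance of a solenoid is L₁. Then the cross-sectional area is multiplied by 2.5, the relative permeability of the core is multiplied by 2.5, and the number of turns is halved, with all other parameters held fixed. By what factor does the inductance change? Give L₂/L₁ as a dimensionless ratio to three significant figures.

For a solenoid, L ∝ μᵣN²A/ℓ.
L₂/L₁ = (2.5) × (2.5) × (0.5)^2 = 1.56.

L₂/L₁ = 1.56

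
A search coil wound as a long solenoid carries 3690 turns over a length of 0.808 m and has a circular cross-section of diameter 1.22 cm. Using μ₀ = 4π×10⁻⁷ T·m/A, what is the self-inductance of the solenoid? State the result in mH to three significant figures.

L ≈ 2.48 mH

A = π(d/2)² = π(6.100×10^-3 m)² = 1.169×10^-4 m².
For a long solenoid, L = μ₀N²A/ℓ.
L = (4π×10⁻⁷)(3690)²(1.169×10^-4)/(0.808 m) = 2.475×10^-3 H.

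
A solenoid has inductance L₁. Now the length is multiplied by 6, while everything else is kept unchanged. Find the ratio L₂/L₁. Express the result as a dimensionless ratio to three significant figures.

L₂/L₁ = 0.167

For a solenoid, L ∝ μᵣN²A/ℓ.
L₂/L₁ = (6)^-1 = 0.167.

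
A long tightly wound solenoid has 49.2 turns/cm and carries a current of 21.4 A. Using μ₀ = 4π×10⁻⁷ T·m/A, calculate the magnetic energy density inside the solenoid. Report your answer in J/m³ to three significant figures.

u ≈ 6970 J/m³

B = μ₀nI = (4π×10⁻⁷)(4.920×10^3)(21.4) = 0.1323 T.
u = B²/(2μ₀) = (0.1323)²/(2×4π×10⁻⁷) = 6.965×10^3 J/m³.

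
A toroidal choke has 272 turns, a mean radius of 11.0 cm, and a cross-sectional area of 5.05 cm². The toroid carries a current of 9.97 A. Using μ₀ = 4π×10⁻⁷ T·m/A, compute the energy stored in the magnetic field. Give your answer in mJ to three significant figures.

L = μ₀N²A/(2πR) = (4π×10⁻⁷)(272)²(5.050×10^-4)/(2π×0.11) = 6.793×10^-5 H.
U = ½LI² = ½(6.793×10^-5)(9.97)² = 3.376×10^-3 J.

U ≈ 3.38 mJ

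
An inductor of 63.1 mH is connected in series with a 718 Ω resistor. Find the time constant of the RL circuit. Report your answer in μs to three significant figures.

τ ≈ 87.9 μs

τ = L/R = (6.310×10^-2 H)/(718 Ω) = 8.788×10^-5 s.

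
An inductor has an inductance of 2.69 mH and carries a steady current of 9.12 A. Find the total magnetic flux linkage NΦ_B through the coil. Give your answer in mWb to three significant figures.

From L = NΦ_B/I, the flux linkage is NΦ_B = LI.
NΦ_B = (2.690×10^-3 H)(9.12 A) = 2.453×10^-2 Wb.

NΦ_B ≈ 24.5 mWb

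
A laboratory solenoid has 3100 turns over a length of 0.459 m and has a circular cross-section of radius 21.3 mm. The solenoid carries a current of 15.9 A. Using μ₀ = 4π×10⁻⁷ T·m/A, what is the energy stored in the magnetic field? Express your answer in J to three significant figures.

U ≈ 4.74 J

A = πr² = π(2.130×10^-2 m)² = 1.425×10^-3 m².
L = μ₀N²A/ℓ = (4π×10⁻⁷)(3100)²(1.425×10^-3)/(0.459) = 3.750×10^-2 H.
U = ½LI² = ½(3.750×10^-2)(15.9)² = 4.74 J.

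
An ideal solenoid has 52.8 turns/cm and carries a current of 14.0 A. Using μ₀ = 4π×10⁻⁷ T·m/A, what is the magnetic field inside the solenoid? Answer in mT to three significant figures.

Inside a long solenoid, B = μ₀nI.
B = (4π×10⁻⁷)(5.280×10^3 m⁻¹)(14.0 A) = 9.289×10^-2 T.

B ≈ 92.9 mT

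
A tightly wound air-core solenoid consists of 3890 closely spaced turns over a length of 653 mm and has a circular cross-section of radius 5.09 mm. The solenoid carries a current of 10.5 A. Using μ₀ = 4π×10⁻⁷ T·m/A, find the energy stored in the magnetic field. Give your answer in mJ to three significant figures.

A = πr² = π(5.090×10^-3 m)² = 8.139×10^-5 m².
L = μ₀N²A/ℓ = (4π×10⁻⁷)(3890)²(8.139×10^-5)/(0.653) = 2.370×10^-3 H.
U = ½LI² = ½(2.370×10^-3)(10.5)² = 0.1307 J.

U ≈ 131 mJ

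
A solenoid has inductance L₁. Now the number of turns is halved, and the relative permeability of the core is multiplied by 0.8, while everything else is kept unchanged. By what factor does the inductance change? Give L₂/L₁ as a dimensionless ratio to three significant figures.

L₂/L₁ = 0.200

For a solenoid, L ∝ μᵣN²A/ℓ.
L₂/L₁ = (0.5)^2 × (0.8) = 0.200.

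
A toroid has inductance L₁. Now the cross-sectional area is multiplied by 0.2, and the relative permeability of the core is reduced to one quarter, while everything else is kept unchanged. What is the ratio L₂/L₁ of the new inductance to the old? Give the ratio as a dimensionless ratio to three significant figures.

L₂/L₁ = 0.0500

For a toroid, L ∝ μᵣN²A/R.
L₂/L₁ = (0.2) × (0.25) = 0.0500.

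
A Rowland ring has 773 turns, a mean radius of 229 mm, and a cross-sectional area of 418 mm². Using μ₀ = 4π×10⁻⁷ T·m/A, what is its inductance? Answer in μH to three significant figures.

L ≈ 218 μH

For a thin toroid, L = μ₀N²A/(2πR).
L = (4π×10⁻⁷)(773)²(4.180×10^-4) / (2π×0.229 m) = 2.181×10^-4 H.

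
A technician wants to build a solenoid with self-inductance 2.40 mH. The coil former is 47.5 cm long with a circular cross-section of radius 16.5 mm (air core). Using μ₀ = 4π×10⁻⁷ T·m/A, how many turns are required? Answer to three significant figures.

A = πr² = π(1.650×10^-2 m)² = 8.553×10^-4 m².
From L = μ₀N²A/ℓ, N = √(Lℓ / (μ₀A)).
N = √[(2.400×10^-3)(0.475) / ((4π×10⁻⁷)×8.553×10^-4)] = √(1.061×10^6) ≈ 1029.9.

N ≈ 1030 turns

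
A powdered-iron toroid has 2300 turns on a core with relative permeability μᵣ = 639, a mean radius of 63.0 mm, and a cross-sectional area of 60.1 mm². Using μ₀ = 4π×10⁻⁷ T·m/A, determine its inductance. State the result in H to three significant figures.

L ≈ 0.645 H

For a thin toroid, L = μ₀μᵣN²A/(2πR).
L = (4π×10⁻⁷)(639)(2300)²(6.010×10^-5) / (2π×6.300×10^-2 m) = 0.6449 H.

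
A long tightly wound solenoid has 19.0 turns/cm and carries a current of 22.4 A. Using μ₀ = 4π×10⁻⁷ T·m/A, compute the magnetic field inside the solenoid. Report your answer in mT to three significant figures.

B ≈ 53.5 mT

Inside a long solenoid, B = μ₀nI.
B = (4π×10⁻⁷)(1.900×10^3 m⁻¹)(22.4 A) = 5.348×10^-2 T.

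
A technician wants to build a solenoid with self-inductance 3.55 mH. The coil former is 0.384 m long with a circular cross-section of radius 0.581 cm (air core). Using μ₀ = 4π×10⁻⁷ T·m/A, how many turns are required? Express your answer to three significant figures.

N ≈ 3200 turns

A = πr² = π(5.810×10^-3 m)² = 1.060×10^-4 m².
From L = μ₀N²A/ℓ, N = √(Lℓ / (μ₀A)).
N = √[(3.550×10^-3)(0.384) / ((4π×10⁻⁷)×1.060×10^-4)] = √(1.023×10^7) ≈ 3198.3.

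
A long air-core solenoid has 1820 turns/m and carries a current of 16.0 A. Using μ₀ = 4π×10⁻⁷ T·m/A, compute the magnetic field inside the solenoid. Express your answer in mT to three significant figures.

B ≈ 36.6 mT

Inside a long solenoid, B = μ₀nI.
B = (4π×10⁻⁷)(1.820×10^3 m⁻¹)(16.0 A) = 3.659×10^-2 T.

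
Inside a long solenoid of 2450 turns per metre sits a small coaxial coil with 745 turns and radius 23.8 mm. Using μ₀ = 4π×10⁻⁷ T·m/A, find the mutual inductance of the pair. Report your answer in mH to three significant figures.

The outer solenoid produces a uniform field B₁ = μ₀n₁I₁ across the inner coil,
so the flux linkage is N₂Φ = N₂B₁A₂ = μ₀n₁N₂A₂·I₁, giving M = μ₀n₁N₂A₂.
A₂ = πr² = π(2.380×10^-2 m)² = 1.780×10^-3 m².
M = (4π×10⁻⁷)(2450)(745)(1.780×10^-3) = 4.082×10^-3 H.

M ≈ 4.08 mH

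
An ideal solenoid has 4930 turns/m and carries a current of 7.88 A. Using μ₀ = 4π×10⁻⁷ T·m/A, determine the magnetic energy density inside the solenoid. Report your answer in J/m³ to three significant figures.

B = μ₀nI = (4π×10⁻⁷)(4.930×10^3)(7.88) = 4.882×10^-2 T.
u = B²/(2μ₀) = (4.882×10^-2)²/(2×4π×10⁻⁷) = 948.3 J/m³.

u ≈ 948 J/m³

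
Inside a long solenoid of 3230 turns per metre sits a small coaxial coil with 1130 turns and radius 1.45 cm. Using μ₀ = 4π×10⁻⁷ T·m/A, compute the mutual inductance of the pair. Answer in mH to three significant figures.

M ≈ 3.03 mH

The outer solenoid produces a uniform field B₁ = μ₀n₁I₁ across the inner coil,
so the flux linkage is N₂Φ = N₂B₁A₂ = μ₀n₁N₂A₂·I₁, giving M = μ₀n₁N₂A₂.
A₂ = πr² = π(1.450×10^-2 m)² = 6.605×10^-4 m².
M = (4π×10⁻⁷)(3230)(1130)(6.605×10^-4) = 3.030×10^-3 H.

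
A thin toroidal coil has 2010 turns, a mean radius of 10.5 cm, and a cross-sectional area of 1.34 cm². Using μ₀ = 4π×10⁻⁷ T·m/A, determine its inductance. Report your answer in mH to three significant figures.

L ≈ 1.03 mH

For a thin toroid, L = μ₀N²A/(2πR).
L = (4π×10⁻⁷)(2010)²(1.340×10^-4) / (2π×0.105 m) = 1.031×10^-3 H.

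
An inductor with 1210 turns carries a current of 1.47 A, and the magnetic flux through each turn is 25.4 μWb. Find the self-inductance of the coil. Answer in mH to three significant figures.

L ≈ 20.9 mH

Self-inductance is defined by L = NΦ_B/I (flux linkage over current).
L = (1210)(2.540×10^-5 Wb)/(1.47 A) = 2.091×10^-2 H.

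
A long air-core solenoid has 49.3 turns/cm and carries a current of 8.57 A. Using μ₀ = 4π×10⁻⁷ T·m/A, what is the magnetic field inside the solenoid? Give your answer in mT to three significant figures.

Inside a long solenoid, B = μ₀nI.
B = (4π×10⁻⁷)(4.930×10^3 m⁻¹)(8.57 A) = 5.309×10^-2 T.

B ≈ 53.1 mT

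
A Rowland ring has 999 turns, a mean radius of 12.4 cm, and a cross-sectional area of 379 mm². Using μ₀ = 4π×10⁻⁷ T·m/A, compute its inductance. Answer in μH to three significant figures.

For a thin toroid, L = μ₀N²A/(2πR).
L = (4π×10⁻⁷)(999)²(3.790×10^-4) / (2π×0.124 m) = 6.101×10^-4 H.

L ≈ 610 μH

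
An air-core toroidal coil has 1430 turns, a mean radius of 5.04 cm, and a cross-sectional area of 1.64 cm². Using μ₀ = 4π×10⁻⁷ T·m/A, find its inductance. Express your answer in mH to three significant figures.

L ≈ 1.33 mH

For a thin toroid, L = μ₀N²A/(2πR).
L = (4π×10⁻⁷)(1430)²(1.640×10^-4) / (2π×5.040×10^-2 m) = 1.331×10^-3 H.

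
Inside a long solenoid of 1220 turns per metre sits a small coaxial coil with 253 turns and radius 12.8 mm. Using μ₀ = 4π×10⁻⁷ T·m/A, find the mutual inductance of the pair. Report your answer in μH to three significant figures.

M ≈ 200 μH

The outer solenoid produces a uniform field B₁ = μ₀n₁I₁ across the inner coil,
so the flux linkage is N₂Φ = N₂B₁A₂ = μ₀n₁N₂A₂·I₁, giving M = μ₀n₁N₂A₂.
A₂ = πr² = π(1.280×10^-2 m)² = 5.147×10^-4 m².
M = (4π×10⁻⁷)(1220)(253)(5.147×10^-4) = 1.996×10^-4 H.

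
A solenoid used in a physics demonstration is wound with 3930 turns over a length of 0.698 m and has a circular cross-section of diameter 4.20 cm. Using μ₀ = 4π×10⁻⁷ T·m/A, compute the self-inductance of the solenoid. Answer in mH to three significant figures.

A = π(d/2)² = π(2.100×10^-2 m)² = 1.385×10^-3 m².
For a long solenoid, L = μ₀N²A/ℓ.
L = (4π×10⁻⁷)(3930)²(1.385×10^-3)/(0.698 m) = 3.852×10^-2 H.

L ≈ 38.5 mH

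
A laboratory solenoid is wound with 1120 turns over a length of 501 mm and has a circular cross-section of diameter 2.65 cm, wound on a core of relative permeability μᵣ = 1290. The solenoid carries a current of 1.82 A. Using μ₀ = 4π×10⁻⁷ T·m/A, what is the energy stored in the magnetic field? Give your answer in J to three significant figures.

U ≈ 3.71 J

A = π(d/2)² = π(1.325×10^-2 m)² = 5.515×10^-4 m².
L = μ₀μᵣN²A/ℓ = (4π×10⁻⁷)(1290)(1120)²(5.515×10^-4)/(0.501) = 2.239 H.
U = ½LI² = ½(2.239)(1.82)² = 3.708 J.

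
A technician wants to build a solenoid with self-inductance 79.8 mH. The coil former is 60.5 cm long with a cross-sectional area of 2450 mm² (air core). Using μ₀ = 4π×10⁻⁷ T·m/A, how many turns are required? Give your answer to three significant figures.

N ≈ 3960 turns

A = 2450 mm² = 2.450×10^-3 m².
From L = μ₀N²A/ℓ, N = √(Lℓ / (μ₀A)).
N = √[(7.980×10^-2)(0.605) / ((4π×10⁻⁷)×2.450×10^-3)] = √(1.568×10^7) ≈ 3960.0.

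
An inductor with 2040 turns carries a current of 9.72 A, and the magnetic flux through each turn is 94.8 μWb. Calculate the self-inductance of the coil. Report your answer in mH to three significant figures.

L ≈ 19.9 mH

Self-inductance is defined by L = NΦ_B/I (flux linkage over current).
L = (2040)(9.480×10^-5 Wb)/(9.72 A) = 1.990×10^-2 H.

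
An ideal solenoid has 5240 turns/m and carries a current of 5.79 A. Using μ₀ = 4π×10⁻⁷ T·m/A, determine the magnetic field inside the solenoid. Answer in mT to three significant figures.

Inside a long solenoid, B = μ₀nI.
B = (4π×10⁻⁷)(5.240×10^3 m⁻¹)(5.79 A) = 3.813×10^-2 T.

B ≈ 38.1 mT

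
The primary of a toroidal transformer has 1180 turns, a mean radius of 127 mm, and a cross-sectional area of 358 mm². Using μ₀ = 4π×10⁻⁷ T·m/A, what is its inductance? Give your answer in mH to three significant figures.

L ≈ 0.785 mH

For a thin toroid, L = μ₀N²A/(2πR).
L = (4π×10⁻⁷)(1180)²(3.580×10^-4) / (2π×0.127 m) = 7.850×10^-4 H.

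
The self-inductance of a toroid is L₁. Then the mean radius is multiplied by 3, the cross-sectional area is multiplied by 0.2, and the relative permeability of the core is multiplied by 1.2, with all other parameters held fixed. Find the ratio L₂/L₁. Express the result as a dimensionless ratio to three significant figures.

For a toroid, L ∝ μᵣN²A/R.
L₂/L₁ = (3)^-1 × (0.2) × (1.2) = 0.0800.

L₂/L₁ = 0.0800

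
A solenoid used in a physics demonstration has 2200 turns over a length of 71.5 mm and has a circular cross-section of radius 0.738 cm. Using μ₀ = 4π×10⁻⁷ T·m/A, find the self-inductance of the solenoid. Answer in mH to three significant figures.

A = πr² = π(7.380×10^-3 m)² = 1.711×10^-4 m².
For a long solenoid, L = μ₀N²A/ℓ.
L = (4π×10⁻⁷)(2200)²(1.711×10^-4)/(7.150×10^-2 m) = 1.455×10^-2 H.

L ≈ 14.6 mH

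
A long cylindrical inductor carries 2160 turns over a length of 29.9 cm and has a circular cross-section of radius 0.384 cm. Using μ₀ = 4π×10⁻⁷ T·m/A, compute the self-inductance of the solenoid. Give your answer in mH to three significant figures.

L ≈ 0.908 mH

A = πr² = π(3.840×10^-3 m)² = 4.632×10^-5 m².
For a long solenoid, L = μ₀N²A/ℓ.
L = (4π×10⁻⁷)(2160)²(4.632×10^-5)/(0.299 m) = 9.084×10^-4 H.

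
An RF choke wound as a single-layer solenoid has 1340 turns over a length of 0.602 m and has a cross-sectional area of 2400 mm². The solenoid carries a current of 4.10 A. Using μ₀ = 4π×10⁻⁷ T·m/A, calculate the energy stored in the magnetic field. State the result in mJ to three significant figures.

A = 2400 mm² = 2.400×10^-3 m².
L = μ₀N²A/ℓ = (4π×10⁻⁷)(1340)²(2.400×10^-3)/(0.602) = 8.996×10^-3 H.
U = ½LI² = ½(8.996×10^-3)(4.10)² = 7.561×10^-2 J.

U ≈ 75.6 mJ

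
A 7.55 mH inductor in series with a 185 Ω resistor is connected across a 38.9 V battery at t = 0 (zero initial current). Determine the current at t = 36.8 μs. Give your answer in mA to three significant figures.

I ≈ 125 mA

τ = L/R = 7.550×10^-3/185 = 4.081×10^-5 s; final current I_∞ = ε/R = 38.9/185 = 0.2103 A.
I(t) = I_∞(1 − e^(−t/τ)) with t/τ = 0.902.
I = (0.2103)(1 − e^(−0.902)) = 0.1249 A.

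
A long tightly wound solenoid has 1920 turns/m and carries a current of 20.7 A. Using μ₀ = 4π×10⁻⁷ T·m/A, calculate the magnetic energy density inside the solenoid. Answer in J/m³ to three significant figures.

u ≈ 992 J/m³

B = μ₀nI = (4π×10⁻⁷)(1.920×10^3)(20.7) = 4.994×10^-2 T.
u = B²/(2μ₀) = (4.994×10^-2)²/(2×4π×10⁻⁷) = 992.48 J/m³.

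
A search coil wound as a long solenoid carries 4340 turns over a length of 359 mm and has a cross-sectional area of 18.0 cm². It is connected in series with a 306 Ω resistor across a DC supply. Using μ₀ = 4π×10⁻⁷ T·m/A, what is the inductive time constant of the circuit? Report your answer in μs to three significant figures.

τ ≈ 388 μs

A = 18.0 cm² = 1.800×10^-3 m².
L = μ₀N²A/ℓ = (4π×10⁻⁷)(4340)²(1.800×10^-3)/(0.359) = 0.1187 H.
τ = L/R = (0.1187)/(306) = 3.878×10^-4 s.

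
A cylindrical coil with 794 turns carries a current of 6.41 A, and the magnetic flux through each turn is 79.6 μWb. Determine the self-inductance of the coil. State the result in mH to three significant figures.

L ≈ 9.86 mH

Self-inductance is defined by L = NΦ_B/I (flux linkage over current).
L = (794)(7.960×10^-5 Wb)/(6.41 A) = 9.860×10^-3 H.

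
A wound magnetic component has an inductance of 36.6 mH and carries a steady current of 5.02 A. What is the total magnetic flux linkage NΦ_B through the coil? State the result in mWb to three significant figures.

From L = NΦ_B/I, the flux linkage is NΦ_B = LI.
NΦ_B = (3.660×10^-2 H)(5.02 A) = 0.1837 Wb.

NΦ_B ≈ 184 mWb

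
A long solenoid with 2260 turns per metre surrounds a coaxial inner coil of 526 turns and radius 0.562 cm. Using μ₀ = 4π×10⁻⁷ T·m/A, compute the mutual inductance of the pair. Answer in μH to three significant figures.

M ≈ 148 μH

The outer solenoid produces a uniform field B₁ = μ₀n₁I₁ across the inner coil,
so the flux linkage is N₂Φ = N₂B₁A₂ = μ₀n₁N₂A₂·I₁, giving M = μ₀n₁N₂A₂.
A₂ = πr² = π(5.620×10^-3 m)² = 9.923×10^-5 m².
M = (4π×10⁻⁷)(2260)(526)(9.923×10^-5) = 1.482×10^-4 H.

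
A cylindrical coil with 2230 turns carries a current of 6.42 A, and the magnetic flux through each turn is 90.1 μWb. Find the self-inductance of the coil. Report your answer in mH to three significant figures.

L ≈ 31.3 mH

Self-inductance is defined by L = NΦ_B/I (flux linkage over current).
L = (2230)(9.010×10^-5 Wb)/(6.42 A) = 3.130×10^-2 H.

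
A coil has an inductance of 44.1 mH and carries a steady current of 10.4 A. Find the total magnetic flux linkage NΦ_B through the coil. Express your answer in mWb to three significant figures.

NΦ_B ≈ 459 mWb

From L = NΦ_B/I, the flux linkage is NΦ_B = LI.
NΦ_B = (4.410×10^-2 H)(10.4 A) = 0.4586 Wb.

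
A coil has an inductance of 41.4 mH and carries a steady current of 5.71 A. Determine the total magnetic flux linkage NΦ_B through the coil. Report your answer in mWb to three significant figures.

From L = NΦ_B/I, the flux linkage is NΦ_B = LI.
NΦ_B = (4.140×10^-2 H)(5.71 A) = 0.2364 Wb.

NΦ_B ≈ 236 mWb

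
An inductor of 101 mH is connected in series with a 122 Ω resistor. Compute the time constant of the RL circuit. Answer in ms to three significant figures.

τ = L/R = (0.101 H)/(122 Ω) = 8.279×10^-4 s.

τ ≈ 0.828 ms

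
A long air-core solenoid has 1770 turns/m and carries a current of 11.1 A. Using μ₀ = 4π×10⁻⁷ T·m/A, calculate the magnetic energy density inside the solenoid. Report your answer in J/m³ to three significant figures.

B = μ₀nI = (4π×10⁻⁷)(1.770×10^3)(11.1) = 2.469×10^-2 T.
u = B²/(2μ₀) = (2.469×10^-2)²/(2×4π×10⁻⁷) = 242.5 J/m³.

u ≈ 243 J/m³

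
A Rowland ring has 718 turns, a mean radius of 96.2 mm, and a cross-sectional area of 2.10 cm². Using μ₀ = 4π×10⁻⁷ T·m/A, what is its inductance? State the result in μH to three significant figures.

For a thin toroid, L = μ₀N²A/(2πR).
L = (4π×10⁻⁷)(718)²(2.100×10^-4) / (2π×9.620×10^-2 m) = 2.251×10^-4 H.

L ≈ 225 μH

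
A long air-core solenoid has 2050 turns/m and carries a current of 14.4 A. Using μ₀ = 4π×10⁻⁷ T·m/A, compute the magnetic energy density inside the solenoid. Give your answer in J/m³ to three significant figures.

B = μ₀nI = (4π×10⁻⁷)(2.050×10^3)(14.4) = 3.710×10^-2 T.
u = B²/(2μ₀) = (3.710×10^-2)²/(2×4π×10⁻⁷) = 547.5 J/m³.

u ≈ 548 J/m³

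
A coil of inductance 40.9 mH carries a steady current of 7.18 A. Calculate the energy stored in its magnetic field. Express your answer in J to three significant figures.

Stored magnetic energy: U = ½LI².
U = ½(4.090×10^-2 H)(7.18 A)² = 1.054 J.

U ≈ 1.05 J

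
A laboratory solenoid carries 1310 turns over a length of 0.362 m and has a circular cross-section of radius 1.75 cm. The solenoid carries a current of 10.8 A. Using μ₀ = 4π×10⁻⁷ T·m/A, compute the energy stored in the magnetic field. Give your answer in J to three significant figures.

U ≈ 0.334 J

A = πr² = π(1.750×10^-2 m)² = 9.621×10^-4 m².
L = μ₀N²A/ℓ = (4π×10⁻⁷)(1310)²(9.621×10^-4)/(0.362) = 5.732×10^-3 H.
U = ½LI² = ½(5.732×10^-3)(10.8)² = 0.3343 J.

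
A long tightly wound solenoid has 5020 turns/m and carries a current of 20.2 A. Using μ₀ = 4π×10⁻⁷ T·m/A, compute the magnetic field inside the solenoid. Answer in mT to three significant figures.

Inside a long solenoid, B = μ₀nI.
B = (4π×10⁻⁷)(5.020×10^3 m⁻¹)(20.2 A) = 0.1274 T.

B ≈ 127 mT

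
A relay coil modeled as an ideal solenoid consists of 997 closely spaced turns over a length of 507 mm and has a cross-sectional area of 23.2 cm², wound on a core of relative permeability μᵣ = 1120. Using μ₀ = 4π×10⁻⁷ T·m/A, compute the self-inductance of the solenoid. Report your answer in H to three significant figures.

A = 23.2 cm² = 2.320×10^-3 m².
For a long solenoid, L = μ₀μᵣN²A/ℓ.
L = (4π×10⁻⁷)(1120)(997)²(2.320×10^-3)/(0.507 m) = 6.402 H.

L ≈ 6.40 H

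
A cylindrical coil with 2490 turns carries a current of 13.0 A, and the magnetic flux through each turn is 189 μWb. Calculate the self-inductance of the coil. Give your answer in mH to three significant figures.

Self-inductance is defined by L = NΦ_B/I (flux linkage over current).
L = (2490)(1.890×10^-4 Wb)/(13.0 A) = 3.620×10^-2 H.

L ≈ 36.2 mH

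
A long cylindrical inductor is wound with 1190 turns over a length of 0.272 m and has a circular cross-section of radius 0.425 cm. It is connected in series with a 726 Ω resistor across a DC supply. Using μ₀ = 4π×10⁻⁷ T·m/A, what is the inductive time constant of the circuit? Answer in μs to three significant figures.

A = πr² = π(4.250×10^-3 m)² = 5.6745×10^-5 m².
L = μ₀N²A/ℓ = (4π×10⁻⁷)(1190)²(5.6745×10^-5)/(0.272) = 3.712×10^-4 H.
τ = L/R = (3.712×10^-4)/(726) = 5.114×10^-7 s.

τ ≈ 0.511 μs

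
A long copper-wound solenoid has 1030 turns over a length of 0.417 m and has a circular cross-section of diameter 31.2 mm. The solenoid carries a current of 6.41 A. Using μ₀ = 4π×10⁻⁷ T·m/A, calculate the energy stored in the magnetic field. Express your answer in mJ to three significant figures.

U ≈ 50.2 mJ

A = π(d/2)² = π(1.560×10^-2 m)² = 7.645×10^-4 m².
L = μ₀N²A/ℓ = (4π×10⁻⁷)(1030)²(7.645×10^-4)/(0.417) = 2.444×10^-3 H.
U = ½LI² = ½(2.444×10^-3)(6.41)² = 5.021×10^-2 J.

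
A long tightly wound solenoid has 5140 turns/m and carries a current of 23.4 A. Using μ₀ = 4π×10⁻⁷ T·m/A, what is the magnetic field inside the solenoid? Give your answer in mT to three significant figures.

B ≈ 151 mT

Inside a long solenoid, B = μ₀nI.
B = (4π×10⁻⁷)(5.140×10^3 m⁻¹)(23.4 A) = 0.1511 T.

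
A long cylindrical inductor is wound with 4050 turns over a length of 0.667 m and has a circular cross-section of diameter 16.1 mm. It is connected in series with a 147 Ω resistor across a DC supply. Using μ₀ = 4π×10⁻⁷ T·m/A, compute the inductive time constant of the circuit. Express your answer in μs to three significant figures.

τ ≈ 42.8 μs

A = π(d/2)² = π(8.050×10^-3 m)² = 2.036×10^-4 m².
L = μ₀N²A/ℓ = (4π×10⁻⁷)(4050)²(2.036×10^-4)/(0.667) = 6.291×10^-3 H.
τ = L/R = (6.291×10^-3)/(147) = 4.280×10^-5 s.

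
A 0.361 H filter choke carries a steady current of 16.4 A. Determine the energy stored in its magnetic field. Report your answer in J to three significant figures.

U ≈ 48.5 J

Stored magnetic energy: U = ½LI².
U = ½(0.361 H)(16.4 A)² = 48.547 J.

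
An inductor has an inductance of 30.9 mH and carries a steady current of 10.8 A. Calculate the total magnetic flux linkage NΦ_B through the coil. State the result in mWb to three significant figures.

From L = NΦ_B/I, the flux linkage is NΦ_B = LI.
NΦ_B = (3.090×10^-2 H)(10.8 A) = 0.3337 Wb.

NΦ_B ≈ 334 mWb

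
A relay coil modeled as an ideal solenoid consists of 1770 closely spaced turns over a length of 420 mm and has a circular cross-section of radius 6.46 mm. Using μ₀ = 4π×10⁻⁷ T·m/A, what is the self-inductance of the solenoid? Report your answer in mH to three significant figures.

L ≈ 1.23 mH

A = πr² = π(6.460×10^-3 m)² = 1.311×10^-4 m².
For a long solenoid, L = μ₀N²A/ℓ.
L = (4π×10⁻⁷)(1770)²(1.311×10^-4)/(0.42 m) = 1.229×10^-3 H.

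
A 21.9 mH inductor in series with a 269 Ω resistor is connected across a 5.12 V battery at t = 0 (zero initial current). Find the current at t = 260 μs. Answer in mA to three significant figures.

I ≈ 18.3 mA

τ = L/R = 2.190×10^-2/269 = 8.141×10^-5 s; final current I_∞ = ε/R = 5.12/269 = 1.903×10^-2 A.
I(t) = I_∞(1 − e^(−t/τ)) with t/τ = 3.194.
I = (1.903×10^-2)(1 − e^(−3.194)) = 1.825×10^-2 A.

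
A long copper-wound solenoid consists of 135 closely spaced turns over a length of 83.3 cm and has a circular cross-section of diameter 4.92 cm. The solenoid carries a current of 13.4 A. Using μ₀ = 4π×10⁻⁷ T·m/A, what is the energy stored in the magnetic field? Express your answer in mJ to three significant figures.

U ≈ 4.69 mJ

A = π(d/2)² = π(2.460×10^-2 m)² = 1.901×10^-3 m².
L = μ₀N²A/ℓ = (4π×10⁻⁷)(135)²(1.901×10^-3)/(0.833) = 5.227×10^-5 H.
U = ½LI² = ½(5.227×10^-5)(13.4)² = 4.693×10^-3 J.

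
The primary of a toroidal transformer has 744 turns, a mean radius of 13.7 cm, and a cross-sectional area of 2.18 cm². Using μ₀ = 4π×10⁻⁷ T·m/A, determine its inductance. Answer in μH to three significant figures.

For a thin toroid, L = μ₀N²A/(2πR).
L = (4π×10⁻⁷)(744)²(2.180×10^-4) / (2π×0.137 m) = 1.762×10^-4 H.

L ≈ 176 μH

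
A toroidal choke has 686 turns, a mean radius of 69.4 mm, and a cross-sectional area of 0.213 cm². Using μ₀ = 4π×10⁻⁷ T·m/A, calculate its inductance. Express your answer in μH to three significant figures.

L ≈ 28.9 μH

For a thin toroid, L = μ₀N²A/(2πR).
L = (4π×10⁻⁷)(686)²(2.130×10^-5) / (2π×6.940×10^-2 m) = 2.889×10^-5 H.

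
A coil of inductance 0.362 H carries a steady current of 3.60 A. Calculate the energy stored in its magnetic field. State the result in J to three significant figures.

U ≈ 2.35 J

Stored magnetic energy: U = ½LI².
U = ½(0.362 H)(3.60 A)² = 2.346 J.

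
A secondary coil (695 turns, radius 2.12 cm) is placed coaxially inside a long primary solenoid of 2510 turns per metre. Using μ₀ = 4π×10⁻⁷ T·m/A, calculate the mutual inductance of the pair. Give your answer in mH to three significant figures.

The outer solenoid produces a uniform field B₁ = μ₀n₁I₁ across the inner coil,
so the flux linkage is N₂Φ = N₂B₁A₂ = μ₀n₁N₂A₂·I₁, giving M = μ₀n₁N₂A₂.
A₂ = πr² = π(2.120×10^-2 m)² = 1.412×10^-3 m².
M = (4π×10⁻⁷)(2510)(695)(1.412×10^-3) = 3.095×10^-3 H.

M ≈ 3.10 mH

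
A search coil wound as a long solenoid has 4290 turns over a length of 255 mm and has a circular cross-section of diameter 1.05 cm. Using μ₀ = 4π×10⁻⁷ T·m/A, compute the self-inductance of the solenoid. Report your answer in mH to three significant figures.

L ≈ 7.85 mH

A = π(d/2)² = π(5.250×10^-3 m)² = 8.659×10^-5 m².
For a long solenoid, L = μ₀N²A/ℓ.
L = (4π×10⁻⁷)(4290)²(8.659×10^-5)/(0.255 m) = 7.853×10^-3 H.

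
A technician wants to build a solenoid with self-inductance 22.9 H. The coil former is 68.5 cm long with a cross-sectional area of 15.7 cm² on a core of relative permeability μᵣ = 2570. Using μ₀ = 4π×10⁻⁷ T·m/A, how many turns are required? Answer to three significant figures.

A = 15.7 cm² = 1.570×10^-3 m².
From L = μ₀μᵣN²A/ℓ, N = √(Lℓ / (μ₀μᵣA)).
N = √[(22.9)(0.685) / ((4π×10⁻⁷)(2570)×1.570×10^-3)] = √(3.094×10^6) ≈ 1758.9.

N ≈ 1760 turns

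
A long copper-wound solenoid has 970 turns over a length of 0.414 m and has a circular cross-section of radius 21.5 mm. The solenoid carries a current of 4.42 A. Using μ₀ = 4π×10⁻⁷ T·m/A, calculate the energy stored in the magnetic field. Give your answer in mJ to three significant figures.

A = πr² = π(2.150×10^-2 m)² = 1.452×10^-3 m².
L = μ₀N²A/ℓ = (4π×10⁻⁷)(970)²(1.452×10^-3)/(0.414) = 4.147×10^-3 H.
U = ½LI² = ½(4.147×10^-3)(4.42)² = 4.051×10^-2 J.

U ≈ 40.5 mJ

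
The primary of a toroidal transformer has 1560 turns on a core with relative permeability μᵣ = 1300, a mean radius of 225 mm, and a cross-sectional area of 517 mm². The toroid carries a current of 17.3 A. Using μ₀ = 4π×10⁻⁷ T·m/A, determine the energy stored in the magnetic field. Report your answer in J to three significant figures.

L = μ₀μᵣN²A/(2πR) = (4π×10⁻⁷)(1300)(1560)²(5.170×10^-4)/(2π×0.225) = 1.454 H.
U = ½LI² = ½(1.454)(17.3)² = 217.6 J.

U ≈ 218 J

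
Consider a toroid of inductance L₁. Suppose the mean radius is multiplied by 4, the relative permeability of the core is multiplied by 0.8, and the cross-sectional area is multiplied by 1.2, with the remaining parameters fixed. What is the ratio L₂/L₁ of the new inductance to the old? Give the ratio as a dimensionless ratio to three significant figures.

L₂/L₁ = 0.240

For a toroid, L ∝ μᵣN²A/R.
L₂/L₁ = (4)^-1 × (0.8) × (1.2) = 0.240.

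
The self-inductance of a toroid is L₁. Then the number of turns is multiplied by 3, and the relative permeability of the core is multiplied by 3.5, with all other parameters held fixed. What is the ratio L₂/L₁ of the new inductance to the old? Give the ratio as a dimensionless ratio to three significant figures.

For a toroid, L ∝ μᵣN²A/R.
L₂/L₁ = (3)^2 × (3.5) = 31.5.

L₂/L₁ = 31.5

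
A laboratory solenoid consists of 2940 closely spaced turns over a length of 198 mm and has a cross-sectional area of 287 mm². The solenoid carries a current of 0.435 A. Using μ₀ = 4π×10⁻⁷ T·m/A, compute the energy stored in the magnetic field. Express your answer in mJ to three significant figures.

U ≈ 1.49 mJ

A = 287 mm² = 2.870×10^-4 m².
L = μ₀N²A/ℓ = (4π×10⁻⁷)(2940)²(2.870×10^-4)/(0.198) = 1.574×10^-2 H.
U = ½LI² = ½(1.574×10^-2)(0.435)² = 1.490×10^-3 J.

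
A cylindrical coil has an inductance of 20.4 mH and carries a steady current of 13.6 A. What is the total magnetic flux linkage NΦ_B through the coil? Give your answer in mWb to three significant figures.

NΦ_B ≈ 277 mWb

From L = NΦ_B/I, the flux linkage is NΦ_B = LI.
NΦ_B = (2.040×10^-2 H)(13.6 A) = 0.2774 Wb.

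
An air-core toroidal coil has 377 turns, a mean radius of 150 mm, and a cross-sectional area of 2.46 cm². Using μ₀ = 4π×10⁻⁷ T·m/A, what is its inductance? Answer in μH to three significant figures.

L ≈ 46.6 μH

For a thin toroid, L = μ₀N²A/(2πR).
L = (4π×10⁻⁷)(377)²(2.460×10^-4) / (2π×0.15 m) = 4.662×10^-5 H.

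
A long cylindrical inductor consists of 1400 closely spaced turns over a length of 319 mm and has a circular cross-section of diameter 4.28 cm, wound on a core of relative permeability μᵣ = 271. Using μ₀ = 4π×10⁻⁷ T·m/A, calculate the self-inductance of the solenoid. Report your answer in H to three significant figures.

A = π(d/2)² = π(2.140×10^-2 m)² = 1.439×10^-3 m².
For a long solenoid, L = μ₀μᵣN²A/ℓ.
L = (4π×10⁻⁷)(271)(1400)²(1.439×10^-3)/(0.319 m) = 3.01 H.

L ≈ 3.01 H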